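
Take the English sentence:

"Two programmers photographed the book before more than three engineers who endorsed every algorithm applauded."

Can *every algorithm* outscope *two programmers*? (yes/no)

No

Structurally, *every algorithm* is inside the relative clause *who endorsed every algorithm*, which is itself inside the adjunct *before more than three engineers who endorsed every algorithm applauded*.
Both the relative clause and the enclosing adjunct are scope islands; QR cannot cross either.
So the wide-scope reading for *every algorithm* is blocked.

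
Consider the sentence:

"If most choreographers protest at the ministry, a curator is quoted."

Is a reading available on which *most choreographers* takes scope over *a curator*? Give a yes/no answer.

No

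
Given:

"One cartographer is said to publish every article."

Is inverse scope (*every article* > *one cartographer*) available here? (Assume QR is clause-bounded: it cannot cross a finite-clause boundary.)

Yes

*every article* is the object of the infinitival complement of a raising predicate; raising infinitives are transparent for QR, so the two DPs are in effect clausemates.
Clause-internal QR can adjoin the lower DP above the subject, yielding the inverse reading.
So *every article* > *one cartographer* is among the available readings.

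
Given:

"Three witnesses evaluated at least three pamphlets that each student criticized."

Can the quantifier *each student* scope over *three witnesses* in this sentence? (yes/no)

No

*each student* occurs within the relative clause *that each student criticized* modifying *at least three pamphlets*.
QR out of a relative clause is ruled out by the relative-clause island constraint.
So *each student* cannot raise high enough to outscope *three witnesses*; only the surface ordering *three witnesses* > *each student* is available.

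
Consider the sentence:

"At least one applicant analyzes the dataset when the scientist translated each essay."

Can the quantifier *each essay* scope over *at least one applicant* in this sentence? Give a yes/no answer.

No

The DP *each essay* is contained in the adjunct clause *when the scientist translated each essay*.
Since the clause is an adjunct (not a complement), the Adjunct Condition blocks QR across its edge.
*each essay* is confined to the island and cannot take scope over *at least one applicant*.
(Only the surface reading survives: one fixed applicant with respect to all the relevant essays.)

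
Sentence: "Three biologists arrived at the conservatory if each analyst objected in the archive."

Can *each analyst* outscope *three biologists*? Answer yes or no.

The DP *each analyst* is contained in the adjunct clause *if each analyst objected in the archive*.
Adverbial clauses are not L-marked, so they are barriers for QR — the quantifier cannot escape the adjunct.
So *each analyst* cannot raise high enough to outscope *three biologists*; only the surface ordering *three biologists* > *each analyst* is available.

No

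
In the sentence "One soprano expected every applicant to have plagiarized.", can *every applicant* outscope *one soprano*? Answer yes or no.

Yes

ECM infinitives lack a CP barrier, so *every applicant* can QR over the matrix subject *one soprano*.
QR within a single clause is free, so the lower quantifier may take scope over the higher one.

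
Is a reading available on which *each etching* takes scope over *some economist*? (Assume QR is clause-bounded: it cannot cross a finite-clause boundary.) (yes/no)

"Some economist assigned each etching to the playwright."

Yes

*each etching* and *some economist* are in the same minimal clause.
Ordinary QR to a clause-peripheral position gives the wide-scope LF for the lower DP.
The sentence is scopally ambiguous between *some economist* > *each etching* and *each etching* > *some economist*.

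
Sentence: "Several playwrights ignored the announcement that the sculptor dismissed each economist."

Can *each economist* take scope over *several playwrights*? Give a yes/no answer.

No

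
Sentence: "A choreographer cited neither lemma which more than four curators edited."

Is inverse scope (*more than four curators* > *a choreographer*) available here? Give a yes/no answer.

No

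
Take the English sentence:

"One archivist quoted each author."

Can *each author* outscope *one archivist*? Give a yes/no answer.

Yes

Both DPs are arguments of the same predicate; there is no clause or island boundary between them.
Clause-internal QR can adjoin the lower DP above the subject, yielding the inverse reading.
Both orderings are possible: *one archivist* > *each author* and *each author* > *one archivist*.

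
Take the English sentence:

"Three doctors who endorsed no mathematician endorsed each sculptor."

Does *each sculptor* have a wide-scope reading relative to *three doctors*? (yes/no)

The RC *who endorsed no mathematician* is an island, but *each sculptor* is not inside it — it is the matrix object, a clausemate of *three doctors*.
Since no island is crossed, the inverse ordering is licensed alongside surface scope.

Yes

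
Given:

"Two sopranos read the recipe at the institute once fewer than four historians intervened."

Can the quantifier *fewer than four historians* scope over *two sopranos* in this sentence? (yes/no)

No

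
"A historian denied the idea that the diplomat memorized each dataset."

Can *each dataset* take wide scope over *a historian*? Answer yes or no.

No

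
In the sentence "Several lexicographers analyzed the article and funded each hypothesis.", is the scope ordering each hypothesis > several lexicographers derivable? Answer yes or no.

The DP *each hypothesis* is contained in one conjunct of the coordinate structure (*funded each hypothesis*).
Asymmetric QR out of one conjunct violates the Coordinate Structure Constraint.
*each hypothesis* > *several lexicographers* would require crossing that boundary, which is illicit.

No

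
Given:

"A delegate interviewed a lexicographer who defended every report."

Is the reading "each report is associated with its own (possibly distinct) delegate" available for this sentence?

No

This is the *every report* > *a delegate* reading.
The target quantifier *every report* is part of the relative clause *who defended every report* modifying *a lexicographer*.
A relative clause is a scope island — quantifier raising cannot cross its boundary.
So *every report* cannot raise to a position above *a delegate*.
(Only the surface reading survives: one fixed delegate with respect to all the relevant reports.)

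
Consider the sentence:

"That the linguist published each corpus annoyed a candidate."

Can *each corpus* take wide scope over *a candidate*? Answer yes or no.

No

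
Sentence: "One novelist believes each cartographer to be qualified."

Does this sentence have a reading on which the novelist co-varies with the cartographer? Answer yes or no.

Yes

That reading corresponds to *each cartographer* > *one novelist*.
*each cartographer* is the subject of an ECM infinitive — the infinitival complement of an ECM verb is not a scope island, so *each cartographer* can raise into the matrix clause.
No island intervenes, so both surface and inverse scope are derivable.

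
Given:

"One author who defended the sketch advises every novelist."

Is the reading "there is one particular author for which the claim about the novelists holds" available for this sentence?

Yes

The described interpretation is the *one author* > *every novelist* scoping.
That is the surface-scope ordering, which is always one of the available readings — island constraints only ever restrict inverse scope.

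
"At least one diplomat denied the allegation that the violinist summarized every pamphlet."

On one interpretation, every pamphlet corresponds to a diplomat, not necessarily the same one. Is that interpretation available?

That reading corresponds to *every pamphlet* > *at least one diplomat*.
*every pamphlet* sits inside the complex NP *the allegation that the violinist summarized every pamphlet*.
A that-clause complement to a noun is an island; QR cannot cross the NP boundary.
So *every pamphlet* cannot raise high enough to outscope *at least one diplomat*; only the surface ordering *at least one diplomat* > *every pamphlet* is available.
(Only the surface reading survives: one fixed diplomat with respect to all the relevant pamphlets.)

No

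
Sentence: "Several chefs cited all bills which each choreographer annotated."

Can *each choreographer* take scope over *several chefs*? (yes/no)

No

*each choreographer* occurs within the relative clause *which each choreographer annotated* modifying *all bills*.
QR out of a relative clause is ruled out by the relative-clause island constraint.
The inverse ordering *each choreographer* > *several chefs* is therefore underivable.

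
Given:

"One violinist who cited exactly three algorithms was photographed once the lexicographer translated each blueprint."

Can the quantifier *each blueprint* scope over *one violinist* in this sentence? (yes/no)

No

*each blueprint* occurs within the adjunct clause *once the lexicographer translated each blueprint*.
Adjuncts are opaque for quantifier raising; a quantifier in an adjunct stays inside it.
*each blueprint* > *one violinist* would require crossing that boundary, which is illicit.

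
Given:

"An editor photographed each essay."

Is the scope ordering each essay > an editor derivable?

Yes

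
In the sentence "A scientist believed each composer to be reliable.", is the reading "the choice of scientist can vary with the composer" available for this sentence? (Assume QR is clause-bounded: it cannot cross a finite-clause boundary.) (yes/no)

The described interpretation is the *each composer* > *a scientist* scoping.
This is an ECM construction: *each composer* is the infinitival subject, Case-marked by the matrix verb, and the infinitive is transparent for QR.
QR within a single clause is free, so the lower quantifier may take scope over the higher one.
The sentence is scopally ambiguous between *a scientist* > *each composer* and *each composer* > *a scientist*.

Yes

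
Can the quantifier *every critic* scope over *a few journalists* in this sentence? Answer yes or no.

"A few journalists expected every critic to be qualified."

ECM infinitives lack a CP barrier, so *every critic* can QR over the matrix subject *a few journalists*.
Nothing blocks QR of the lower DP to a position above the higher one, so inverse scope is available.
So *every critic* > *a few journalists* is among the available readings.

Yes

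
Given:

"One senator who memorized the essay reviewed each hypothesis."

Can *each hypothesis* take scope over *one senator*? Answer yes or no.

The relative clause *who memorized the essay* modifies *one senator*, but *each hypothesis* is not inside that relative clause — it is an argument of the matrix verb.
QR within a single clause is free, so the lower quantifier may take scope over the higher one.
The sentence is scopally ambiguous between *one senator* > *each hypothesis* and *each hypothesis* > *one senator*.

Yes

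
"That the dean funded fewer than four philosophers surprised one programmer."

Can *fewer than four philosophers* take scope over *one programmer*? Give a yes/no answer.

No

The DP *fewer than four philosophers* is contained in the sentential subject *that the dean funded fewer than four philosophers*.
The subject-island constraint blocks QR out of a clausal subject.
The ordering *fewer than four philosophers* > *one programmer* is therefore underivable.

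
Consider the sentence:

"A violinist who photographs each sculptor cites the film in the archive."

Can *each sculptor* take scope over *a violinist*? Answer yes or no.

No

*each sculptor* is embedded in the relative clause *who photographs each sculptor*.
A relative clause is a scope island — quantifier raising cannot cross its boundary.
There is no licit LF on which *each sculptor* c-commands *a violinist*.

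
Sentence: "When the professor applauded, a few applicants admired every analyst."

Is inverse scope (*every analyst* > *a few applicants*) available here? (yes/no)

The adjunct island is irrelevant here — *every analyst* and *a few applicants* are both in the matrix clause.
Since no island is crossed, the inverse ordering is licensed alongside surface scope.
The sentence is scopally ambiguous between *a few applicants* > *every analyst* and *every analyst* > *a few applicants*.

Yes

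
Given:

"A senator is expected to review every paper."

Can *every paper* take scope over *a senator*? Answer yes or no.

Yes

The matrix predicate is a raising verb, whose infinitival complement is not a scope island — *every paper* can QR into the matrix clause.
QR within a single clause is free, so the lower quantifier may take scope over the higher one.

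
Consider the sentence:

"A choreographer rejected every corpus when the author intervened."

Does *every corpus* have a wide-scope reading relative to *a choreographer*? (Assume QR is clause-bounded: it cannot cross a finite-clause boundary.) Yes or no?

Yes

*every corpus* is a matrix argument; the adjunct is an island but the target quantifier is outside it.
Since no island is crossed, the inverse ordering is licensed alongside surface scope.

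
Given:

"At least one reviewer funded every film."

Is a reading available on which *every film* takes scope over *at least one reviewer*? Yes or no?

*at least one reviewer* and *every film* are co-arguments of the matrix verb, with nothing but a clause-internal boundary between them.
QR within a single clause is free, so the lower quantifier may take scope over the higher one.
Both orderings are possible: *at least one reviewer* > *every film* and *every film* > *at least one reviewer*.

Yes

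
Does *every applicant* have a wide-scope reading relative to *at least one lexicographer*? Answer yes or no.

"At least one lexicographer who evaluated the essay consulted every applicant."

*every applicant* is a matrix argument; only *at least one lexicographer* is modified by the relative clause *who evaluated the essay*, so the RC island is irrelevant to the target quantifier.
With no island boundary between them, the object can take inverse scope over the subject via ordinary QR within the clause.

Yes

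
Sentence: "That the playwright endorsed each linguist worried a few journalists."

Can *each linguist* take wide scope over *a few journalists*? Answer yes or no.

No

*each linguist* sits inside the sentential subject *that the playwright endorsed each linguist*.
The subject-island constraint blocks QR out of a clausal subject.
There is no licit LF on which *each linguist* c-commands *a few journalists*.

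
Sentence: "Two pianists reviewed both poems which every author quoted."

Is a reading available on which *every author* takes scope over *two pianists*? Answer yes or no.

No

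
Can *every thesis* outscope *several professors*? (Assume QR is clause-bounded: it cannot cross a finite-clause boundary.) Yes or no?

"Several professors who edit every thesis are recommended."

No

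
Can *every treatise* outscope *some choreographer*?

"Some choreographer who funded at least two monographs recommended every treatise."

*every treatise* sits in the matrix clause, not in the relative clause on *some choreographer*.
With no island boundary between them, the object can take inverse scope over the subject via ordinary QR within the clause.

Yes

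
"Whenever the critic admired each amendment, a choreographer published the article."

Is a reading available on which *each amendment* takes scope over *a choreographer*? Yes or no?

Structurally, *each amendment* is inside the adjunct clause *whenever the critic admired each amendment*.
Adjunct clauses are scope islands: a quantifier inside an adjunct cannot raise into the matrix clause.
*each amendment* > *a choreographer* would require crossing that boundary, which is illicit.

No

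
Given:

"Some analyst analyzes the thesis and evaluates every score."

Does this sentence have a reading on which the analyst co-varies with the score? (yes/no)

No

The paraphrase describes the scope ordering *every score* > *some analyst*.
*every score* sits inside one conjunct of the coordinate structure (*evaluates every score*).
Asymmetric QR out of one conjunct violates the Coordinate Structure Constraint.
There is no licit LF on which *every score* c-commands *some analyst*.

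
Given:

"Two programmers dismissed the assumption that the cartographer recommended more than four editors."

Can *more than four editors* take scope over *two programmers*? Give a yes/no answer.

No

*more than four editors* sits inside the complex NP *the assumption that the cartographer recommended more than four editors*.
A that-clause complement to a noun is an island; QR cannot cross the NP boundary.
*more than four editors* > *two programmers* would require crossing that boundary, which is illicit.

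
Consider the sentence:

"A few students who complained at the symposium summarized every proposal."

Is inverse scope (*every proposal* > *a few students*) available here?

The relative clause *who complained at the symposium* modifies *a few students*, but *every proposal* is not inside that relative clause — it is an argument of the matrix verb.
Nothing blocks QR of the lower DP to a position above the higher one, so inverse scope is available.

Yes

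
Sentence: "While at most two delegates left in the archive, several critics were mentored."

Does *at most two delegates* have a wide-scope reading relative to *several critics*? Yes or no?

No

*at most two delegates* occurs within the adjunct clause *while at most two delegates left in the archive*.
Since the clause is an adjunct (not a complement), the Adjunct Condition blocks QR across its edge.
So the wide-scope reading for *at most two delegates* is blocked.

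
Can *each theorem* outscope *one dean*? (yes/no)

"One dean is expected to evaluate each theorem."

The matrix predicate is a raising verb, whose infinitival complement is not a scope island — *each theorem* can QR into the matrix clause.
Since no island is crossed, the inverse ordering is licensed alongside surface scope.
So *each theorem* > *one dean* is among the available readings.

Yes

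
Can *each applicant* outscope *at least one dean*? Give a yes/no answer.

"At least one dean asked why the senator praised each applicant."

The DP *each applicant* is contained in the embedded question *why the senator praised each applicant*.
The wh-island constraint blocks QR out of an embedded interrogative.
So *each applicant* cannot raise high enough to outscope *at least one dean*; only the surface ordering *at least one dean* > *each applicant* is available.
(Only the surface reading survives: one fixed dean with respect to all the relevant applicants.)

No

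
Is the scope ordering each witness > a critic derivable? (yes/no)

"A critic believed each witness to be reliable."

ECM infinitives lack a CP barrier, so *each witness* can QR over the matrix subject *a critic*.
With no island boundary between them, the object can take inverse scope over the subject via ordinary QR within the clause.

Yes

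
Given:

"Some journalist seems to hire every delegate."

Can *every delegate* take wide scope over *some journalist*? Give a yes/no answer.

Infinitival complements of raising predicates do not block QR; *every delegate* and *some journalist* are effectively clausemates.
QR within a single clause is free, so the lower quantifier may take scope over the higher one.
The sentence is scopally ambiguous between *some journalist* > *every delegate* and *every delegate* > *some journalist*.

Yes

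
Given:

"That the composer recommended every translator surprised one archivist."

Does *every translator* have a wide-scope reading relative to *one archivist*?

Structurally, *every translator* is inside the sentential subject *that the composer recommended every translator*.
Clausal subjects are scope islands; QR from inside the subject into the matrix is barred.
The ordering *every translator* > *one archivist* is therefore underivable.

No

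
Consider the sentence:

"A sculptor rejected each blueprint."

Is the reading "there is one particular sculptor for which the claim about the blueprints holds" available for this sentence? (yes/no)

Yes

The paraphrase describes the scope ordering *a sculptor* > *each blueprint*.
Nothing needs to raise for *a sculptor* > *each blueprint*, so no island constraint is at stake.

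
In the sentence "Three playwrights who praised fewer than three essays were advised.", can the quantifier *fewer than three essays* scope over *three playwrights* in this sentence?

No

*fewer than three essays* occurs within the relative clause *who praised fewer than three essays*.
QR out of a relative clause is ruled out by the relative-clause island constraint.
So *fewer than three essays* cannot raise to a position above *three playwrights*.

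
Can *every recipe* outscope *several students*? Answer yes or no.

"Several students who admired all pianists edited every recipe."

Yes

The relative clause *who admired all pianists* modifies *several students*, but *every recipe* is not inside that relative clause — it is an argument of the matrix verb.
With no island boundary between them, the object can take inverse scope over the subject via ordinary QR within the clause.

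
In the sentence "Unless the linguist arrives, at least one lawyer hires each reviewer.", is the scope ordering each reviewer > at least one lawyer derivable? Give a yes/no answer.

Yes

The adjunct clause does not contain *each reviewer*, which is the matrix object.
No island intervenes, so both surface and inverse scope are derivable.
The sentence is scopally ambiguous between *at least one lawyer* > *each reviewer* and *each reviewer* > *at least one lawyer*.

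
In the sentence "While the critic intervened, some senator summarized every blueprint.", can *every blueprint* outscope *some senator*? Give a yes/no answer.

Yes

Although there is an adjunct clause, *every blueprint* is in the main clause, not inside the adjunct.
Nothing blocks QR of the lower DP to a position above the higher one, so inverse scope is available.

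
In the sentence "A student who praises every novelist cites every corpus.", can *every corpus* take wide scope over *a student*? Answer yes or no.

Yes

*every corpus* sits in the matrix clause, not in the relative clause on *a student*.
Nothing blocks QR of the lower DP to a position above the higher one, so inverse scope is available.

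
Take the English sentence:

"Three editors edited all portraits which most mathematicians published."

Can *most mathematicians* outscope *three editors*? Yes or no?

No

*most mathematicians* sits inside the relative clause *which most mathematicians published* modifying *all portraits*.
Relative clauses are scope islands: a quantifier cannot QR out of a relative clause to take scope in the matrix clause.
*most mathematicians* is confined to the island and cannot take scope over *three editors*.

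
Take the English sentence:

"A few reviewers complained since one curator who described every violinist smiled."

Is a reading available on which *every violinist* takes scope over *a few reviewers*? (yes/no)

No

The target quantifier *every violinist* is part of the relative clause *who described every violinist*, which is itself inside the adjunct *since one curator who described every violinist smiled*.
Even if one barrier were somehow void, the other would still block QR.
So the wide-scope reading for *every violinist* is blocked.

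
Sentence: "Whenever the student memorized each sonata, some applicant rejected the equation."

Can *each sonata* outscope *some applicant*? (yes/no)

No

Structurally, *each sonata* is inside the adjunct clause *whenever the student memorized each sonata*.
Adjunct clauses are scope islands: a quantifier inside an adjunct cannot raise into the matrix clause.
The ordering *each sonata* > *some applicant* is therefore underivable.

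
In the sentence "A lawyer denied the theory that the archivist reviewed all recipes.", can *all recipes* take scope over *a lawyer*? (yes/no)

No

*all recipes* occurs within the complex NP *the theory that the archivist reviewed all recipes*.
Since the clause is the complement of a nominal head, the CNPC blocks scope extraction.
The inverse ordering *all recipes* > *a lawyer* is therefore underivable.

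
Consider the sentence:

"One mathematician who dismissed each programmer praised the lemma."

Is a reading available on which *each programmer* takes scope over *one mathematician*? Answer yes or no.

*each programmer* is embedded in the relative clause *who dismissed each programmer*.
Relative clauses block scope extraction: QR cannot target a position outside the modified NP.
So *each programmer* cannot raise high enough to outscope *one mathematician*; only the surface ordering *one mathematician* > *each programmer* is available.
(Only the surface reading survives: one fixed mathematician with respect to all the relevant programmers.)

No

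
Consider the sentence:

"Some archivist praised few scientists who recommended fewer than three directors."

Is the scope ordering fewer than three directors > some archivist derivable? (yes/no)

Structurally, *fewer than three directors* is inside the relative clause *who recommended fewer than three directors* modifying *few scientists*.
The relative clause forms an island for QR, so the quantifier is confined to the head noun's restrictor.
*fewer than three directors* is confined to the island and cannot take scope over *some archivist*.
(Only the surface reading survives: one fixed archivist with respect to all the relevant directors.)

No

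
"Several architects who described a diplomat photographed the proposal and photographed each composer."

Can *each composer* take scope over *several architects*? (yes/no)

The target quantifier *each composer* is part of one conjunct of the coordinate structure (*photographed each composer*).
A quantifier cannot raise out of one conjunct of a coordination across the whole coordinate structure — the CSC applies to QR.
There is no licit LF on which *each composer* c-commands *several architects*.

No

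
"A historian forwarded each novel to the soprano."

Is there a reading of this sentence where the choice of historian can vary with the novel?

That reading corresponds to *each novel* > *a historian*.
*a historian* and *each novel* are co-arguments of the matrix verb, with nothing but a clause-internal boundary between them.
No island intervenes, so both surface and inverse scope are derivable.
Both orderings are possible: *a historian* > *each novel* and *each novel* > *a historian*.

Yes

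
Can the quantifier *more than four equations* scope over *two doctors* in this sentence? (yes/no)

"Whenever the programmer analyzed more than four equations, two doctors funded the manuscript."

The DP *more than four equations* is contained in the adjunct clause *whenever the programmer analyzed more than four equations*.
Adjuncts are opaque for quantifier raising; a quantifier in an adjunct stays inside it.
So the wide-scope reading for *more than four equations* is blocked.

No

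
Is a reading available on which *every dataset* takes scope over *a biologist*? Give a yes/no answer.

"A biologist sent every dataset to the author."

Yes

Both DPs are arguments of the same predicate; there is no clause or island boundary between them.
QR within a single clause is free, so the lower quantifier may take scope over the higher one.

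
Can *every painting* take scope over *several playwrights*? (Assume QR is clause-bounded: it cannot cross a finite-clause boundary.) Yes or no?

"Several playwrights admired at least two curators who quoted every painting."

No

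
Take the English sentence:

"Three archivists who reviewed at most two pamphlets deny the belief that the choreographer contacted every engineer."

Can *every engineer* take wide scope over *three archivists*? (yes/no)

No

The DP *every engineer* is contained in the complex NP *the belief that the choreographer contacted every engineer*.
The Complex NP Constraint bars QR out of the complement clause of a noun.
So *every engineer* cannot raise high enough to outscope *three archivists*; only the surface ordering *three archivists* > *every engineer* is available.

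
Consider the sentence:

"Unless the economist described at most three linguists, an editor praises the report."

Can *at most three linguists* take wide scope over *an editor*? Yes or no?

Structurally, *at most three linguists* is inside the adjunct clause *unless the economist described at most three linguists*.
Adjuncts are opaque for quantifier raising; a quantifier in an adjunct stays inside it.
So *at most three linguists* cannot raise to a position above *an editor*.

No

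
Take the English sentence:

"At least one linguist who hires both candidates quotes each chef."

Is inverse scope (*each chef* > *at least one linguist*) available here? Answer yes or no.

Yes

The relative clause *who hires both candidates* modifies *at least one linguist*, but *each chef* is not inside that relative clause — it is an argument of the matrix verb.
Nothing blocks QR of the lower DP to a position above the higher one, so inverse scope is available.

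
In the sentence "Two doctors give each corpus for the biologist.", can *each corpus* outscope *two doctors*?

Both DPs are arguments of the same predicate; there is no clause or island boundary between them.
Nothing blocks QR of the lower DP to a position above the higher one, so inverse scope is available.

Yes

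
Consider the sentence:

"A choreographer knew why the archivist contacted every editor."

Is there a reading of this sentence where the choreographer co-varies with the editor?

No

The described interpretation is the *every editor* > *a choreographer* scoping.
*every editor* sits inside the embedded question *why the archivist contacted every editor*.
Embedded questions are wh-islands: a quantifier inside an indirect question cannot QR into the matrix clause.
There is no licit LF on which *every editor* c-commands *a choreographer*.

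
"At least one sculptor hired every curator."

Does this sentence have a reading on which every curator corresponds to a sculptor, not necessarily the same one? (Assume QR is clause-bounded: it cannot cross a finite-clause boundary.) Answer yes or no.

Yes

That reading corresponds to *every curator* > *at least one sculptor*.
*at least one sculptor* and *every curator* are co-arguments of the matrix verb, with nothing but a clause-internal boundary between them.
Clause-internal QR can adjoin the lower DP above the subject, yielding the inverse reading.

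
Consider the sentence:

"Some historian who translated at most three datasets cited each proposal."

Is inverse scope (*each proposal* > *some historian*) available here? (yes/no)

*each proposal* sits in the matrix clause, not in the relative clause on *some historian*.
Nothing blocks QR of the lower DP to a position above the higher one, so inverse scope is available.

Yes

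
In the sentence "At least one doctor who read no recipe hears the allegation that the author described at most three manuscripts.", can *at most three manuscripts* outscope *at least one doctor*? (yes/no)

No

*at most three manuscripts* sits inside the complex NP *the allegation that the author described at most three manuscripts*.
Since the clause is the complement of a nominal head, the CNPC blocks scope extraction.
There is no licit LF on which *at most three manuscripts* c-commands *at least one doctor*.
(Only the surface reading survives: one fixed doctor with respect to all the relevant manuscripts.)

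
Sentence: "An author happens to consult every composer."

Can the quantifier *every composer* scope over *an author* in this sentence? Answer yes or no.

Infinitival complements of raising predicates do not block QR; *every composer* and *an author* are effectively clausemates.
Since no island is crossed, the inverse ordering is licensed alongside surface scope.
So *every composer* > *an author* is among the available readings.

Yes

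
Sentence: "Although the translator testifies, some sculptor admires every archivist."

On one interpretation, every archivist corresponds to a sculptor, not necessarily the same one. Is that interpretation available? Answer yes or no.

The described interpretation is the *every archivist* > *some sculptor* scoping.
*every archivist* is a matrix argument; the adjunct is an island but the target quantifier is outside it.
Nothing blocks QR of the lower DP to a position above the higher one, so inverse scope is available.

Yes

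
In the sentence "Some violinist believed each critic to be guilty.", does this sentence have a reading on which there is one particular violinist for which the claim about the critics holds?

The paraphrase describes the scope ordering *some violinist* > *each critic*.
Surface scope (*some violinist* > *each critic*) is always derivable; islands only block QR, not in-situ interpretation.

Yes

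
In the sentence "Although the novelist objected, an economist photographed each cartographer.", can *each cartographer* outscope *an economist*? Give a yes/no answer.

Yes

The adjunct clause does not contain *each cartographer*, which is the matrix object.
Nothing blocks QR of the lower DP to a position above the higher one, so inverse scope is available.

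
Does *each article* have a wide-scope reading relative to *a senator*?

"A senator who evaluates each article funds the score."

The DP *each article* is contained in the relative clause *who evaluates each article*.
The relative clause forms an island for QR, so the quantifier is confined to the head noun's restrictor.
The inverse ordering *each article* > *a senator* is therefore underivable.

No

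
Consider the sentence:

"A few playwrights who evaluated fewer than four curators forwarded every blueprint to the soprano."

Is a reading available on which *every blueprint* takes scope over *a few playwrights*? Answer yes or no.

*every blueprint* sits in the matrix clause, not in the relative clause on *a few playwrights*.
QR within a single clause is free, so the lower quantifier may take scope over the higher one.

Yes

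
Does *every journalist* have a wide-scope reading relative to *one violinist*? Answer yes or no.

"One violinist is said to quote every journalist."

Yes

Infinitival complements of raising predicates do not block QR; *every journalist* and *one violinist* are effectively clausemates.
Nothing blocks QR of the lower DP to a position above the higher one, so inverse scope is available.
The sentence is scopally ambiguous between *one violinist* > *every journalist* and *every journalist* > *one violinist*.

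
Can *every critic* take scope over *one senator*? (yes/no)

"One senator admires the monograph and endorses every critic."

No

Structurally, *every critic* is inside one conjunct of the coordinate structure (*endorses every critic*).
The Coordinate Structure Constraint blocks movement (including QR) out of a single conjunct.
So *every critic* cannot raise to a position above *one senator*.
(Only the surface reading survives: one fixed senator with respect to all the relevant critics.)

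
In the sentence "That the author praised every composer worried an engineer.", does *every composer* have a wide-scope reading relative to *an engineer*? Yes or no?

No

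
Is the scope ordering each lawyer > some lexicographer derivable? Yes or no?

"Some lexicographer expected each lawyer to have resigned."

Yes

ECM infinitives lack a CP barrier, so *each lawyer* can QR over the matrix subject *some lexicographer*.
No island intervenes, so both surface and inverse scope are derivable.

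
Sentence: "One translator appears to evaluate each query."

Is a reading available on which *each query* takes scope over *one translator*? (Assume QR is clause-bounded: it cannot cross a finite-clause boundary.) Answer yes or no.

Yes

The matrix predicate is a raising verb, whose infinitival complement is not a scope island — *each query* can QR into the matrix clause.
Ordinary QR to a clause-peripheral position gives the wide-scope LF for the lower DP.
So *each query* > *one translator* is among the available readings.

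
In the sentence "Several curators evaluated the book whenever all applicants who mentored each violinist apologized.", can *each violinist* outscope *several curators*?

*each violinist* sits inside the relative clause *who mentored each violinist*, which is itself inside the adjunct *whenever all applicants who mentored each violinist apologized*.
Even if one barrier were somehow void, the other would still block QR.
Hence only narrow scope for *each violinist* (under *several curators*) survives.

No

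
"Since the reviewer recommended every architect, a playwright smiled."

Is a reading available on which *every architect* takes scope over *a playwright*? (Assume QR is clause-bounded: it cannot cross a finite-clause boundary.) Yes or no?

No

Structurally, *every architect* is inside the adjunct clause *since the reviewer recommended every architect*.
Adjuncts are opaque for quantifier raising; a quantifier in an adjunct stays inside it.
*every architect* is confined to the island and cannot take scope over *a playwright*.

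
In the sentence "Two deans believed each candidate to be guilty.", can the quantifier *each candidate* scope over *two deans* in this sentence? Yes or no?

*each candidate* is an ECM subject; ECM complements are not islands, and the embedded quantifier may take matrix scope.
Clause-internal QR can adjoin the lower DP above the subject, yielding the inverse reading.

Yes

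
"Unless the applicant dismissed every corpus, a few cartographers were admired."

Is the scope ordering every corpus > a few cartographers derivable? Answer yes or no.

No

*every corpus* occurs within the adjunct clause *unless the applicant dismissed every corpus*.
Scope out of an adjunct clause is unavailable: QR respects the adjunct-island constraint.
There is no licit LF on which *every corpus* c-commands *a few cartographers*.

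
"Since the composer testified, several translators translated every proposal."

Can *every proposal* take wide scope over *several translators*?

Yes

*every proposal* is a matrix argument; the adjunct is an island but the target quantifier is outside it.
Since no island is crossed, the inverse ordering is licensed alongside surface scope.
Both orderings are possible: *several translators* > *every proposal* and *every proposal* > *several translators*.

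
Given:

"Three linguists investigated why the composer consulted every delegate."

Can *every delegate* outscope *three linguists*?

*every delegate* is embedded in the embedded question *why the composer consulted every delegate*.
Embedded questions are wh-islands: a quantifier inside an indirect question cannot QR into the matrix clause.
So the wide-scope reading for *every delegate* is blocked.

No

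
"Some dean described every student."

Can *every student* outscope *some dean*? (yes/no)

Both DPs are arguments of the same predicate; there is no clause or island boundary between them.
Clause-internal QR can adjoin the lower DP above the subject, yielding the inverse reading.
Both orderings are possible: *some dean* > *every student* and *every student* > *some dean*.

Yes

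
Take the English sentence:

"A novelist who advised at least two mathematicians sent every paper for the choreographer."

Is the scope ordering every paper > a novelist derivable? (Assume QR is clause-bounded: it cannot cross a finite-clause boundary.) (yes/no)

Yes

The RC *who advised at least two mathematicians* is an island, but *every paper* is not inside it — it is the matrix object, a clausemate of *a novelist*.
Ordinary QR to a clause-peripheral position gives the wide-scope LF for the lower DP.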